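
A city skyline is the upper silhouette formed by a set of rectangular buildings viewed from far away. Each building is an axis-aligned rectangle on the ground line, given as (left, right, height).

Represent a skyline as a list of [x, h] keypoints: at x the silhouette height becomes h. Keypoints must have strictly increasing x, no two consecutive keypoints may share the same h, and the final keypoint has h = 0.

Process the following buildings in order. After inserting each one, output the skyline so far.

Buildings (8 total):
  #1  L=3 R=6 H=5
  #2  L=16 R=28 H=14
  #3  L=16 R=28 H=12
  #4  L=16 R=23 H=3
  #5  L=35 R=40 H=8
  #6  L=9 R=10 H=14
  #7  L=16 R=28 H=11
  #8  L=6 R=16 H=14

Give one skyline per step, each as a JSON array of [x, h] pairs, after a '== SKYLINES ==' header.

== SKYLINES ==
[[3,5],[6,0]]
[[3,5],[6,0],[16,14],[28,0]]
[[3,5],[6,0],[16,14],[28,0]]
[[3,5],[6,0],[16,14],[28,0]]
[[3,5],[6,0],[16,14],[28,0],[35,8],[40,0]]
[[3,5],[6,0],[9,14],[10,0],[16,14],[28,0],[35,8],[40,0]]
[[3,5],[6,0],[9,14],[10,0],[16,14],[28,0],[35,8],[40,0]]
[[3,5],[6,14],[28,0],[35,8],[40,0]]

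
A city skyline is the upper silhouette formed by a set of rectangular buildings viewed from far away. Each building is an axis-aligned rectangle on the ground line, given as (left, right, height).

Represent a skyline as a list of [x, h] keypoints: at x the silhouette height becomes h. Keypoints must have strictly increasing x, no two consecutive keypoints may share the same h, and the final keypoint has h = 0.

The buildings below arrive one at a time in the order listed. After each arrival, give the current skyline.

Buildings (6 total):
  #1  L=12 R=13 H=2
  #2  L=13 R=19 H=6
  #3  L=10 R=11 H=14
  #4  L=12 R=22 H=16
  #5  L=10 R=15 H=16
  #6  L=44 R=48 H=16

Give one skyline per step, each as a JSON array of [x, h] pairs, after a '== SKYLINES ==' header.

== SKYLINES ==
[[12,2],[13,0]]
[[12,2],[13,6],[19,0]]
[[10,14],[11,0],[12,2],[13,6],[19,0]]
[[10,14],[11,0],[12,16],[22,0]]
[[10,16],[22,0]]
[[10,16],[22,0],[44,16],[48,0]]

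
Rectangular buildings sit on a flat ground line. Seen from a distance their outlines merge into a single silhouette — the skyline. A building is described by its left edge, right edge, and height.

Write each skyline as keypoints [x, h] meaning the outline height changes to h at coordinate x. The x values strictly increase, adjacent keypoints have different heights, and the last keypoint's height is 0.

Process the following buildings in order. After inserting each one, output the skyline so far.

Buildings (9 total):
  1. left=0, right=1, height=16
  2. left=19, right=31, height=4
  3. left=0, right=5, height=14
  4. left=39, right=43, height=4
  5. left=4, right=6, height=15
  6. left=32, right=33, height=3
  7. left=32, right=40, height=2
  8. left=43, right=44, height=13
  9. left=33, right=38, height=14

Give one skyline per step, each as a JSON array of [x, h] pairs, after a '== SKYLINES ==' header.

== SKYLINES ==
[[0,16],[1,0]]
[[0,16],[1,0],[19,4],[31,0]]
[[0,16],[1,14],[5,0],[19,4],[31,0]]
[[0,16],[1,14],[5,0],[19,4],[31,0],[39,4],[43,0]]
[[0,16],[1,14],[4,15],[6,0],[19,4],[31,0],[39,4],[43,0]]
[[0,16],[1,14],[4,15],[6,0],[19,4],[31,0],[32,3],[33,0],[39,4],[43,0]]
[[0,16],[1,14],[4,15],[6,0],[19,4],[31,0],[32,3],[33,2],[39,4],[43,0]]
[[0,16],[1,14],[4,15],[6,0],[19,4],[31,0],[32,3],[33,2],[39,4],[43,13],[44,0]]
[[0,16],[1,14],[4,15],[6,0],[19,4],[31,0],[32,3],[33,14],[38,2],[39,4],[43,13],[44,0]]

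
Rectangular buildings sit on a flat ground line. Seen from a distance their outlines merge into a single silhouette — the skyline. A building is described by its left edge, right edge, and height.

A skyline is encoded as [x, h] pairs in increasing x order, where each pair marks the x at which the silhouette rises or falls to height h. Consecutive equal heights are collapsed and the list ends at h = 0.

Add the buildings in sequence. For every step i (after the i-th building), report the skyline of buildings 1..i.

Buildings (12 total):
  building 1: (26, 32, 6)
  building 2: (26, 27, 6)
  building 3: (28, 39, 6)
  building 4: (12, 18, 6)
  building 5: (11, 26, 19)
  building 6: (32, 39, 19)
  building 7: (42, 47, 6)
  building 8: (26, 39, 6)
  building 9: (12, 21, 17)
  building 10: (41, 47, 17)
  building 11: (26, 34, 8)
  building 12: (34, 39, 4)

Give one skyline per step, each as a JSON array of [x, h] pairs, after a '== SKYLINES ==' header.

== SKYLINES ==
[[26,6],[32,0]]
[[26,6],[32,0]]
[[26,6],[39,0]]
[[12,6],[18,0],[26,6],[39,0]]
[[11,19],[26,6],[39,0]]
[[11,19],[26,6],[32,19],[39,0]]
[[11,19],[26,6],[32,19],[39,0],[42,6],[47,0]]
[[11,19],[26,6],[32,19],[39,0],[42,6],[47,0]]
[[11,19],[26,6],[32,19],[39,0],[42,6],[47,0]]
[[11,19],[26,6],[32,19],[39,0],[41,17],[47,0]]
[[11,19],[26,8],[32,19],[39,0],[41,17],[47,0]]
[[11,19],[26,8],[32,19],[39,0],[41,17],[47,0]]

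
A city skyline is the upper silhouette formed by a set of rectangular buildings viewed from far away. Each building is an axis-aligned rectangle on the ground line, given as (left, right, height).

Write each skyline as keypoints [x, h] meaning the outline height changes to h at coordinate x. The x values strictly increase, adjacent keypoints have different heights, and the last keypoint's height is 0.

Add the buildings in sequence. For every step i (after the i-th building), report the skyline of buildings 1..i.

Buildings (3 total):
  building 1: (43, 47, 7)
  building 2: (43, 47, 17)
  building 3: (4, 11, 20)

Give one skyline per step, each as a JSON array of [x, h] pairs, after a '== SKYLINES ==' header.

== SKYLINES ==
[[43,7],[47,0]]
[[43,17],[47,0]]
[[4,20],[11,0],[43,17],[47,0]]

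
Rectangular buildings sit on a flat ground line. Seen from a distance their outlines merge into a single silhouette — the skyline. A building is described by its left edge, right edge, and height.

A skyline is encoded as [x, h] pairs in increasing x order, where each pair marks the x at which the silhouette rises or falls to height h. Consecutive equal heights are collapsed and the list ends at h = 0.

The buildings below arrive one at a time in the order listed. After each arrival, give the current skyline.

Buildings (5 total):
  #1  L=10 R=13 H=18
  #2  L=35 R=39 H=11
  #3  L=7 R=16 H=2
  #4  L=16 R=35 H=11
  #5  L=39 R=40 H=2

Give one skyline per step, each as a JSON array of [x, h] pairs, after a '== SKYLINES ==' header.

== SKYLINES ==
[[10,18],[13,0]]
[[10,18],[13,0],[35,11],[39,0]]
[[7,2],[10,18],[13,2],[16,0],[35,11],[39,0]]
[[7,2],[10,18],[13,2],[16,11],[39,0]]
[[7,2],[10,18],[13,2],[16,11],[39,2],[40,0]]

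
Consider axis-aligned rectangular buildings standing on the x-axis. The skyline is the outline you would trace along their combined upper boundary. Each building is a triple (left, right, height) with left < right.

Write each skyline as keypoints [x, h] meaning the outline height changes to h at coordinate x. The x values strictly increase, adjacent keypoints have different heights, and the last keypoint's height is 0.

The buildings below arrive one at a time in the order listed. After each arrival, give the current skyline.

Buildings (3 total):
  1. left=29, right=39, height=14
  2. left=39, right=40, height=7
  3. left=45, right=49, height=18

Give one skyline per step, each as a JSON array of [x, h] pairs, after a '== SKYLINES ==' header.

== SKYLINES ==
[[29,14],[39,0]]
[[29,14],[39,7],[40,0]]
[[29,14],[39,7],[40,0],[45,18],[49,0]]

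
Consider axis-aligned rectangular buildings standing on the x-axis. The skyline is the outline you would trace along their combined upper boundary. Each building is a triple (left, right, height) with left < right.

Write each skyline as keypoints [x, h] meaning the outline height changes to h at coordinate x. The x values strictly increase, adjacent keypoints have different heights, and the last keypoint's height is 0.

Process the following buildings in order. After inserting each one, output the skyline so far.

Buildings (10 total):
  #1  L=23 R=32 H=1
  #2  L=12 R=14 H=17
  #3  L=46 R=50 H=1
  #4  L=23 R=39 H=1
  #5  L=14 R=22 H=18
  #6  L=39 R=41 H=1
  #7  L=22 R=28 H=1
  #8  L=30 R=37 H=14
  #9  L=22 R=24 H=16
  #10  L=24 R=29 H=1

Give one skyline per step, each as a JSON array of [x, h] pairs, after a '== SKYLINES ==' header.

== SKYLINES ==
[[23,1],[32,0]]
[[12,17],[14,0],[23,1],[32,0]]
[[12,17],[14,0],[23,1],[32,0],[46,1],[50,0]]
[[12,17],[14,0],[23,1],[39,0],[46,1],[50,0]]
[[12,17],[14,18],[22,0],[23,1],[39,0],[46,1],[50,0]]
[[12,17],[14,18],[22,0],[23,1],[41,0],[46,1],[50,0]]
[[12,17],[14,18],[22,1],[41,0],[46,1],[50,0]]
[[12,17],[14,18],[22,1],[30,14],[37,1],[41,0],[46,1],[50,0]]
[[12,17],[14,18],[22,16],[24,1],[30,14],[37,1],[41,0],[46,1],[50,0]]
[[12,17],[14,18],[22,16],[24,1],[30,14],[37,1],[41,0],[46,1],[50,0]]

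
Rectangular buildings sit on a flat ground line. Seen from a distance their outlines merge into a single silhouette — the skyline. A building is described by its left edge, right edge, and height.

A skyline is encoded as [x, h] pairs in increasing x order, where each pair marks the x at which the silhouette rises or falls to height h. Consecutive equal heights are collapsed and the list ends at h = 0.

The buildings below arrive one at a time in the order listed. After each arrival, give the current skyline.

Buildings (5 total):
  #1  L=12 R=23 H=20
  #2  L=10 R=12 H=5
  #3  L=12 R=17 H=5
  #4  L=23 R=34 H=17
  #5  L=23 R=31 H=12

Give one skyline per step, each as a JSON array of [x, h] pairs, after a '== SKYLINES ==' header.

== SKYLINES ==
[[12,20],[23,0]]
[[10,5],[12,20],[23,0]]
[[10,5],[12,20],[23,0]]
[[10,5],[12,20],[23,17],[34,0]]
[[10,5],[12,20],[23,17],[34,0]]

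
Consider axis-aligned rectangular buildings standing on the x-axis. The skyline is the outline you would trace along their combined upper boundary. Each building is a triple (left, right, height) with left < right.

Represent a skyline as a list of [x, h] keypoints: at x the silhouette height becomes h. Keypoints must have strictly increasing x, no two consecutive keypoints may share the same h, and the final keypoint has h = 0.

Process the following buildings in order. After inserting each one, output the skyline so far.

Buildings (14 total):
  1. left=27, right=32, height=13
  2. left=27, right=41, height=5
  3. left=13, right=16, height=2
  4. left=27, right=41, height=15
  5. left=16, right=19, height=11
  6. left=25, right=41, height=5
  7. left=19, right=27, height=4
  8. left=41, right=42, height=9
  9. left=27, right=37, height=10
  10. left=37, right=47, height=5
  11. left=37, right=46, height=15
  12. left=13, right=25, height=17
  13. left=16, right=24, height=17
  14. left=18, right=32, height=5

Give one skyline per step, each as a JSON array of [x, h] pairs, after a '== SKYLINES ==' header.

== SKYLINES ==
[[27,13],[32,0]]
[[27,13],[32,5],[41,0]]
[[13,2],[16,0],[27,13],[32,5],[41,0]]
[[13,2],[16,0],[27,15],[41,0]]
[[13,2],[16,11],[19,0],[27,15],[41,0]]
[[13,2],[16,11],[19,0],[25,5],[27,15],[41,0]]
[[13,2],[16,11],[19,4],[25,5],[27,15],[41,0]]
[[13,2],[16,11],[19,4],[25,5],[27,15],[41,9],[42,0]]
[[13,2],[16,11],[19,4],[25,5],[27,15],[41,9],[42,0]]
[[13,2],[16,11],[19,4],[25,5],[27,15],[41,9],[42,5],[47,0]]
[[13,2],[16,11],[19,4],[25,5],[27,15],[46,5],[47,0]]
[[13,17],[25,5],[27,15],[46,5],[47,0]]
[[13,17],[25,5],[27,15],[46,5],[47,0]]
[[13,17],[25,5],[27,15],[46,5],[47,0]]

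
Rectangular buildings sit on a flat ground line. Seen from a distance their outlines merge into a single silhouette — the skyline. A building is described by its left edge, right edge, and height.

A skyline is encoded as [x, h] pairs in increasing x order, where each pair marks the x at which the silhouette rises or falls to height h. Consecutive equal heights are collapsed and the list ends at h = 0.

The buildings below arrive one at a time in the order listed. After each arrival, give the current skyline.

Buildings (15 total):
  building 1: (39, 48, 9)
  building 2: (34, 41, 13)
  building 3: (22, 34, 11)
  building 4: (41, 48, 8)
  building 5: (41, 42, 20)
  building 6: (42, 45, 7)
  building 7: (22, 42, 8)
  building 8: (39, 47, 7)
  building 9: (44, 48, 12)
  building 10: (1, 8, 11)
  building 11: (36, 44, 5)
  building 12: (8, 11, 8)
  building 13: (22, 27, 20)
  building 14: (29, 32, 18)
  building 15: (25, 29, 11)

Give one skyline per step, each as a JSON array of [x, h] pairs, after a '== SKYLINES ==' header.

== SKYLINES ==
[[39,9],[48,0]]
[[34,13],[41,9],[48,0]]
[[22,11],[34,13],[41,9],[48,0]]
[[22,11],[34,13],[41,9],[48,0]]
[[22,11],[34,13],[41,20],[42,9],[48,0]]
[[22,11],[34,13],[41,20],[42,9],[48,0]]
[[22,11],[34,13],[41,20],[42,9],[48,0]]
[[22,11],[34,13],[41,20],[42,9],[48,0]]
[[22,11],[34,13],[41,20],[42,9],[44,12],[48,0]]
[[1,11],[8,0],[22,11],[34,13],[41,20],[42,9],[44,12],[48,0]]
[[1,11],[8,0],[22,11],[34,13],[41,20],[42,9],[44,12],[48,0]]
[[1,11],[8,8],[11,0],[22,11],[34,13],[41,20],[42,9],[44,12],[48,0]]
[[1,11],[8,8],[11,0],[22,20],[27,11],[34,13],[41,20],[42,9],[44,12],[48,0]]
[[1,11],[8,8],[11,0],[22,20],[27,11],[29,18],[32,11],[34,13],[41,20],[42,9],[44,12],[48,0]]
[[1,11],[8,8],[11,0],[22,20],[27,11],[29,18],[32,11],[34,13],[41,20],[42,9],[44,12],[48,0]]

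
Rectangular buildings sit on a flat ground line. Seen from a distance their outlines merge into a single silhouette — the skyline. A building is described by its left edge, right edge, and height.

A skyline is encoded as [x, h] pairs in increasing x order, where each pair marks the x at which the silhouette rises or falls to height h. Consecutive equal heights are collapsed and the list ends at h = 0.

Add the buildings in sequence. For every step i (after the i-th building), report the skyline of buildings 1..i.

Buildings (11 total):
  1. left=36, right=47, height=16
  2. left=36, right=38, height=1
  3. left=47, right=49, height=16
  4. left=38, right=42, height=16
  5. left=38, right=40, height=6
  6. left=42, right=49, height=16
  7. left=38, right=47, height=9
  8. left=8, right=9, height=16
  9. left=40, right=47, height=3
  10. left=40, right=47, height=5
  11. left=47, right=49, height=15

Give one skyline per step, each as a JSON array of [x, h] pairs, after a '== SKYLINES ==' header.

== SKYLINES ==
[[36,16],[47,0]]
[[36,16],[47,0]]
[[36,16],[49,0]]
[[36,16],[49,0]]
[[36,16],[49,0]]
[[36,16],[49,0]]
[[36,16],[49,0]]
[[8,16],[9,0],[36,16],[49,0]]
[[8,16],[9,0],[36,16],[49,0]]
[[8,16],[9,0],[36,16],[49,0]]
[[8,16],[9,0],[36,16],[49,0]]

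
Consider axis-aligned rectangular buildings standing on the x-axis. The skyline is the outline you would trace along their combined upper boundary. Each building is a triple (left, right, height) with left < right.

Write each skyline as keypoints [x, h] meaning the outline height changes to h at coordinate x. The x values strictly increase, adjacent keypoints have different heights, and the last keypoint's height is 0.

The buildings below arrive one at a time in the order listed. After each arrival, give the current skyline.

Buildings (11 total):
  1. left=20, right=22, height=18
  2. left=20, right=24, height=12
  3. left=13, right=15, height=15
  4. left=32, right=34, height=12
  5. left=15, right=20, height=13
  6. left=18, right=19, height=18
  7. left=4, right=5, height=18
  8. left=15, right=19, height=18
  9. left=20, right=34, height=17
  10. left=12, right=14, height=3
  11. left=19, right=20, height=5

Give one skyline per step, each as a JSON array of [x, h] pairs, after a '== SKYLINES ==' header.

== SKYLINES ==
[[20,18],[22,0]]
[[20,18],[22,12],[24,0]]
[[13,15],[15,0],[20,18],[22,12],[24,0]]
[[13,15],[15,0],[20,18],[22,12],[24,0],[32,12],[34,0]]
[[13,15],[15,13],[20,18],[22,12],[24,0],[32,12],[34,0]]
[[13,15],[15,13],[18,18],[19,13],[20,18],[22,12],[24,0],[32,12],[34,0]]
[[4,18],[5,0],[13,15],[15,13],[18,18],[19,13],[20,18],[22,12],[24,0],[32,12],[34,0]]
[[4,18],[5,0],[13,15],[15,18],[19,13],[20,18],[22,12],[24,0],[32,12],[34,0]]
[[4,18],[5,0],[13,15],[15,18],[19,13],[20,18],[22,17],[34,0]]
[[4,18],[5,0],[12,3],[13,15],[15,18],[19,13],[20,18],[22,17],[34,0]]
[[4,18],[5,0],[12,3],[13,15],[15,18],[19,13],[20,18],[22,17],[34,0]]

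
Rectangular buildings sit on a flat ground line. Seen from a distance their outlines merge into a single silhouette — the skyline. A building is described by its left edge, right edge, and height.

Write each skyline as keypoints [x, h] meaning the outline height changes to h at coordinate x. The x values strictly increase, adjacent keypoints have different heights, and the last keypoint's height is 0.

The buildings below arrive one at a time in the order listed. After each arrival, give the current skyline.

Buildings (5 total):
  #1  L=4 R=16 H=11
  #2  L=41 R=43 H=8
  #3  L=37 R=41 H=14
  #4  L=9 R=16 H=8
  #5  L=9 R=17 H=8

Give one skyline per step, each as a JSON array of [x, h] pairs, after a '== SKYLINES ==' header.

== SKYLINES ==
[[4,11],[16,0]]
[[4,11],[16,0],[41,8],[43,0]]
[[4,11],[16,0],[37,14],[41,8],[43,0]]
[[4,11],[16,0],[37,14],[41,8],[43,0]]
[[4,11],[16,8],[17,0],[37,14],[41,8],[43,0]]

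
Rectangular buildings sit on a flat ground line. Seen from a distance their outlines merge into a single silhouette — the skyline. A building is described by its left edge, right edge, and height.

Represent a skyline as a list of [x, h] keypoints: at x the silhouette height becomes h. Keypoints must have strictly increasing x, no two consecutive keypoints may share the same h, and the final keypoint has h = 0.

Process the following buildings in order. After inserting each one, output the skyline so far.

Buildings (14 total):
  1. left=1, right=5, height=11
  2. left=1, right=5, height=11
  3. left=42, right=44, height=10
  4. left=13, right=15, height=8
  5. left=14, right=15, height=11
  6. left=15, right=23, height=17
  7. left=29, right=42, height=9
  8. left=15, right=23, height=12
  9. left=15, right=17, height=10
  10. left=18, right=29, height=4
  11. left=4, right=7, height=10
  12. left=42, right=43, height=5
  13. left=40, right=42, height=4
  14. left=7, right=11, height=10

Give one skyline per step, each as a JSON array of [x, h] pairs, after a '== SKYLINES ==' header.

== SKYLINES ==
[[1,11],[5,0]]
[[1,11],[5,0]]
[[1,11],[5,0],[42,10],[44,0]]
[[1,11],[5,0],[13,8],[15,0],[42,10],[44,0]]
[[1,11],[5,0],[13,8],[14,11],[15,0],[42,10],[44,0]]
[[1,11],[5,0],[13,8],[14,11],[15,17],[23,0],[42,10],[44,0]]
[[1,11],[5,0],[13,8],[14,11],[15,17],[23,0],[29,9],[42,10],[44,0]]
[[1,11],[5,0],[13,8],[14,11],[15,17],[23,0],[29,9],[42,10],[44,0]]
[[1,11],[5,0],[13,8],[14,11],[15,17],[23,0],[29,9],[42,10],[44,0]]
[[1,11],[5,0],[13,8],[14,11],[15,17],[23,4],[29,9],[42,10],[44,0]]
[[1,11],[5,10],[7,0],[13,8],[14,11],[15,17],[23,4],[29,9],[42,10],[44,0]]
[[1,11],[5,10],[7,0],[13,8],[14,11],[15,17],[23,4],[29,9],[42,10],[44,0]]
[[1,11],[5,10],[7,0],[13,8],[14,11],[15,17],[23,4],[29,9],[42,10],[44,0]]
[[1,11],[5,10],[11,0],[13,8],[14,11],[15,17],[23,4],[29,9],[42,10],[44,0]]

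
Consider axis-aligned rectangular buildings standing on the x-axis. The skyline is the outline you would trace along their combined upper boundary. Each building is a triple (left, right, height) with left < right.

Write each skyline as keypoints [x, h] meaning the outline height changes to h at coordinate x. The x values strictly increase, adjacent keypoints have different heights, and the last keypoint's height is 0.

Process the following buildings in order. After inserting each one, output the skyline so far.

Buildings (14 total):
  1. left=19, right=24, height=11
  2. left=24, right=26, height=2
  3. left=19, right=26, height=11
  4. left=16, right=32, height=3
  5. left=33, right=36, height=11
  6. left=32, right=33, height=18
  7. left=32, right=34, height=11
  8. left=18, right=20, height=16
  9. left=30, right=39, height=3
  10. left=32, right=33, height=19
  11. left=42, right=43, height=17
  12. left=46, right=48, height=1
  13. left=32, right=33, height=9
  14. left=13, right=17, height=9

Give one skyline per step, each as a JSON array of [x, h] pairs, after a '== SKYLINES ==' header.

== SKYLINES ==
[[19,11],[24,0]]
[[19,11],[24,2],[26,0]]
[[19,11],[26,0]]
[[16,3],[19,11],[26,3],[32,0]]
[[16,3],[19,11],[26,3],[32,0],[33,11],[36,0]]
[[16,3],[19,11],[26,3],[32,18],[33,11],[36,0]]
[[16,3],[19,11],[26,3],[32,18],[33,11],[36,0]]
[[16,3],[18,16],[20,11],[26,3],[32,18],[33,11],[36,0]]
[[16,3],[18,16],[20,11],[26,3],[32,18],[33,11],[36,3],[39,0]]
[[16,3],[18,16],[20,11],[26,3],[32,19],[33,11],[36,3],[39,0]]
[[16,3],[18,16],[20,11],[26,3],[32,19],[33,11],[36,3],[39,0],[42,17],[43,0]]
[[16,3],[18,16],[20,11],[26,3],[32,19],[33,11],[36,3],[39,0],[42,17],[43,0],[46,1],[48,0]]
[[16,3],[18,16],[20,11],[26,3],[32,19],[33,11],[36,3],[39,0],[42,17],[43,0],[46,1],[48,0]]
[[13,9],[17,3],[18,16],[20,11],[26,3],[32,19],[33,11],[36,3],[39,0],[42,17],[43,0],[46,1],[48,0]]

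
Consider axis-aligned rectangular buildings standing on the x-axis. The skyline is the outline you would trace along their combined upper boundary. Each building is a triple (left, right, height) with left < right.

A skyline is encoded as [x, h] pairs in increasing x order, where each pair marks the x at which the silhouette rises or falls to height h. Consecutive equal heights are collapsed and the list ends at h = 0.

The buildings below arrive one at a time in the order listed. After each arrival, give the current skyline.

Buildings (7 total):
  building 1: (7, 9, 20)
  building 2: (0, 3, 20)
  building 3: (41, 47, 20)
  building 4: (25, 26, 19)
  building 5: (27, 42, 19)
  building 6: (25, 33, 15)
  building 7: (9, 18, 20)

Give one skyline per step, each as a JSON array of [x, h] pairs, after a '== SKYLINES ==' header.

== SKYLINES ==
[[7,20],[9,0]]
[[0,20],[3,0],[7,20],[9,0]]
[[0,20],[3,0],[7,20],[9,0],[41,20],[47,0]]
[[0,20],[3,0],[7,20],[9,0],[25,19],[26,0],[41,20],[47,0]]
[[0,20],[3,0],[7,20],[9,0],[25,19],[26,0],[27,19],[41,20],[47,0]]
[[0,20],[3,0],[7,20],[9,0],[25,19],[26,15],[27,19],[41,20],[47,0]]
[[0,20],[3,0],[7,20],[18,0],[25,19],[26,15],[27,19],[41,20],[47,0]]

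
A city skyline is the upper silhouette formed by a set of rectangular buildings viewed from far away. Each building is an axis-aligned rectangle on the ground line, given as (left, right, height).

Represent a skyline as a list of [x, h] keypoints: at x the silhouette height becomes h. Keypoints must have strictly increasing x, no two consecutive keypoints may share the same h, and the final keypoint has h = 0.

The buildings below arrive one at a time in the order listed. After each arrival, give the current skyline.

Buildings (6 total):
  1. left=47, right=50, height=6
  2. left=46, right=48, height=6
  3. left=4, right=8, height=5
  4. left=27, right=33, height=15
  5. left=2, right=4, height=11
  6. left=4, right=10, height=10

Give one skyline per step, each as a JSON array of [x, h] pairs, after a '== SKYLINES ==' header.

== SKYLINES ==
[[47,6],[50,0]]
[[46,6],[50,0]]
[[4,5],[8,0],[46,6],[50,0]]
[[4,5],[8,0],[27,15],[33,0],[46,6],[50,0]]
[[2,11],[4,5],[8,0],[27,15],[33,0],[46,6],[50,0]]
[[2,11],[4,10],[10,0],[27,15],[33,0],[46,6],[50,0]]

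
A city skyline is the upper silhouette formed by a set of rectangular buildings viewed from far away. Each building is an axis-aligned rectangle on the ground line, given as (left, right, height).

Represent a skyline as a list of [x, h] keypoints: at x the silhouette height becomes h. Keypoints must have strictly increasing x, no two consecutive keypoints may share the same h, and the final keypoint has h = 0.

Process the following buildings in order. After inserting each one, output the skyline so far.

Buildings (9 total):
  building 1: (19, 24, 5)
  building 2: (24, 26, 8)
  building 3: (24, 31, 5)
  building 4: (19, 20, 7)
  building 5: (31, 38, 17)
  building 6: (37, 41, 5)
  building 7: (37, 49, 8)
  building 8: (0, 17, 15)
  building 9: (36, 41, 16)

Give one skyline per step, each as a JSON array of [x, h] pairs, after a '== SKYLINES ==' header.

== SKYLINES ==
[[19,5],[24,0]]
[[19,5],[24,8],[26,0]]
[[19,5],[24,8],[26,5],[31,0]]
[[19,7],[20,5],[24,8],[26,5],[31,0]]
[[19,7],[20,5],[24,8],[26,5],[31,17],[38,0]]
[[19,7],[20,5],[24,8],[26,5],[31,17],[38,5],[41,0]]
[[19,7],[20,5],[24,8],[26,5],[31,17],[38,8],[49,0]]
[[0,15],[17,0],[19,7],[20,5],[24,8],[26,5],[31,17],[38,8],[49,0]]
[[0,15],[17,0],[19,7],[20,5],[24,8],[26,5],[31,17],[38,16],[41,8],[49,0]]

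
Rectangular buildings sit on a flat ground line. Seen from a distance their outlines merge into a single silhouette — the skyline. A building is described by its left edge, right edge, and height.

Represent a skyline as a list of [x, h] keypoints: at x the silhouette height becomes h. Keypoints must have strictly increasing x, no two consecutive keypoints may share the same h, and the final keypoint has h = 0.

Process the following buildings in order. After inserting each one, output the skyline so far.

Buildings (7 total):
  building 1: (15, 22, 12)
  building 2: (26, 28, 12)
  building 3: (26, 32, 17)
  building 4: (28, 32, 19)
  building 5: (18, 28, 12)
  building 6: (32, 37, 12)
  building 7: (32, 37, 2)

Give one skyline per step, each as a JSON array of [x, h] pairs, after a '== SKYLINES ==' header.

== SKYLINES ==
[[15,12],[22,0]]
[[15,12],[22,0],[26,12],[28,0]]
[[15,12],[22,0],[26,17],[32,0]]
[[15,12],[22,0],[26,17],[28,19],[32,0]]
[[15,12],[26,17],[28,19],[32,0]]
[[15,12],[26,17],[28,19],[32,12],[37,0]]
[[15,12],[26,17],[28,19],[32,12],[37,0]]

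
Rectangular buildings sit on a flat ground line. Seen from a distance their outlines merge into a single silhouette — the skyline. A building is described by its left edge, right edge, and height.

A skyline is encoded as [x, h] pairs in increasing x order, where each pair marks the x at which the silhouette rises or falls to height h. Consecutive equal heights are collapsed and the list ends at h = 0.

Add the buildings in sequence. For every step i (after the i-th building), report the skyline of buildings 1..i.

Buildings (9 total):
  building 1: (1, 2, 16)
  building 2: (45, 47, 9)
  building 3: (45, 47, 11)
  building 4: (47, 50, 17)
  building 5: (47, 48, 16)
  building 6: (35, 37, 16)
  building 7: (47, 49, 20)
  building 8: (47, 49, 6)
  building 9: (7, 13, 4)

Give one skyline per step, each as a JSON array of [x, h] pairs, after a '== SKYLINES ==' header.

== SKYLINES ==
[[1,16],[2,0]]
[[1,16],[2,0],[45,9],[47,0]]
[[1,16],[2,0],[45,11],[47,0]]
[[1,16],[2,0],[45,11],[47,17],[50,0]]
[[1,16],[2,0],[45,11],[47,17],[50,0]]
[[1,16],[2,0],[35,16],[37,0],[45,11],[47,17],[50,0]]
[[1,16],[2,0],[35,16],[37,0],[45,11],[47,20],[49,17],[50,0]]
[[1,16],[2,0],[35,16],[37,0],[45,11],[47,20],[49,17],[50,0]]
[[1,16],[2,0],[7,4],[13,0],[35,16],[37,0],[45,11],[47,20],[49,17],[50,0]]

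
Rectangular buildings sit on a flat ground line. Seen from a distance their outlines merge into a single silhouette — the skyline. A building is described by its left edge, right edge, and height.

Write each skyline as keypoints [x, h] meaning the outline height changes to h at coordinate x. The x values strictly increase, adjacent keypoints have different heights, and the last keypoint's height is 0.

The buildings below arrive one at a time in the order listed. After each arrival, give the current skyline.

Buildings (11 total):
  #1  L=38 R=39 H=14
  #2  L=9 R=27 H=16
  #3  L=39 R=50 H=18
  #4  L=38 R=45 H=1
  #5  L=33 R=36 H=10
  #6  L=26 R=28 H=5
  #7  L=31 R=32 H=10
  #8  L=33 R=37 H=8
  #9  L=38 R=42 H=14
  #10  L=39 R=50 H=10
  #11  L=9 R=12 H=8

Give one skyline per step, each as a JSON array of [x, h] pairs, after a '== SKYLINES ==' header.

== SKYLINES ==
[[38,14],[39,0]]
[[9,16],[27,0],[38,14],[39,0]]
[[9,16],[27,0],[38,14],[39,18],[50,0]]
[[9,16],[27,0],[38,14],[39,18],[50,0]]
[[9,16],[27,0],[33,10],[36,0],[38,14],[39,18],[50,0]]
[[9,16],[27,5],[28,0],[33,10],[36,0],[38,14],[39,18],[50,0]]
[[9,16],[27,5],[28,0],[31,10],[32,0],[33,10],[36,0],[38,14],[39,18],[50,0]]
[[9,16],[27,5],[28,0],[31,10],[32,0],[33,10],[36,8],[37,0],[38,14],[39,18],[50,0]]
[[9,16],[27,5],[28,0],[31,10],[32,0],[33,10],[36,8],[37,0],[38,14],[39,18],[50,0]]
[[9,16],[27,5],[28,0],[31,10],[32,0],[33,10],[36,8],[37,0],[38,14],[39,18],[50,0]]
[[9,16],[27,5],[28,0],[31,10],[32,0],[33,10],[36,8],[37,0],[38,14],[39,18],[50,0]]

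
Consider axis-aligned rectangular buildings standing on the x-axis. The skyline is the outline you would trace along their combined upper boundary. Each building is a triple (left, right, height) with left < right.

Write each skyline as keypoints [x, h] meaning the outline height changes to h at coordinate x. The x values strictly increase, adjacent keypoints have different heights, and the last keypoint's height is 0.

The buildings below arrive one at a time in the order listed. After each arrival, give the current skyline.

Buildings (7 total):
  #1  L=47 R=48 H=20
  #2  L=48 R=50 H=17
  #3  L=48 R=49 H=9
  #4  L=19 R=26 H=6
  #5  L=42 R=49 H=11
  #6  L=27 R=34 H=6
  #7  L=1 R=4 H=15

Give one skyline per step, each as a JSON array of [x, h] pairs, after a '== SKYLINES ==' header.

== SKYLINES ==
[[47,20],[48,0]]
[[47,20],[48,17],[50,0]]
[[47,20],[48,17],[50,0]]
[[19,6],[26,0],[47,20],[48,17],[50,0]]
[[19,6],[26,0],[42,11],[47,20],[48,17],[50,0]]
[[19,6],[26,0],[27,6],[34,0],[42,11],[47,20],[48,17],[50,0]]
[[1,15],[4,0],[19,6],[26,0],[27,6],[34,0],[42,11],[47,20],[48,17],[50,0]]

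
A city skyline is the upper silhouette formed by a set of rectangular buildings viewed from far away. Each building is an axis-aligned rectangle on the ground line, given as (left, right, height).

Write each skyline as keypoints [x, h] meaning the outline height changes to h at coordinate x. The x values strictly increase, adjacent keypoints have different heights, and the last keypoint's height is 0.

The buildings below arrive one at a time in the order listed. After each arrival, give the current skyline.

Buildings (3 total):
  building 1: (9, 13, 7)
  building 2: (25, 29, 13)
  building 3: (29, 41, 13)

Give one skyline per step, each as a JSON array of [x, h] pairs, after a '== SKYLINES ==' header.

== SKYLINES ==
[[9,7],[13,0]]
[[9,7],[13,0],[25,13],[29,0]]
[[9,7],[13,0],[25,13],[41,0]]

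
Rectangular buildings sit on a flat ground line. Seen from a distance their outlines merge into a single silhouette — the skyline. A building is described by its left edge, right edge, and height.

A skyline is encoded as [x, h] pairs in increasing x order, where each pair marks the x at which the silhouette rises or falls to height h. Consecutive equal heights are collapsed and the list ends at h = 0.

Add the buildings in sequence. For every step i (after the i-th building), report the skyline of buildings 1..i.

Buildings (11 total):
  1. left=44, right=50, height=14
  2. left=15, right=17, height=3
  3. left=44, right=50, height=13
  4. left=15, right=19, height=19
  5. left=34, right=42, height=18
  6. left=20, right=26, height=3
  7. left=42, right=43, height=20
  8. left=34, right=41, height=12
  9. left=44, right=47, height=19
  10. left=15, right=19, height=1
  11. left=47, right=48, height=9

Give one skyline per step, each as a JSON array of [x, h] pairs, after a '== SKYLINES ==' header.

== SKYLINES ==
[[44,14],[50,0]]
[[15,3],[17,0],[44,14],[50,0]]
[[15,3],[17,0],[44,14],[50,0]]
[[15,19],[19,0],[44,14],[50,0]]
[[15,19],[19,0],[34,18],[42,0],[44,14],[50,0]]
[[15,19],[19,0],[20,3],[26,0],[34,18],[42,0],[44,14],[50,0]]
[[15,19],[19,0],[20,3],[26,0],[34,18],[42,20],[43,0],[44,14],[50,0]]
[[15,19],[19,0],[20,3],[26,0],[34,18],[42,20],[43,0],[44,14],[50,0]]
[[15,19],[19,0],[20,3],[26,0],[34,18],[42,20],[43,0],[44,19],[47,14],[50,0]]
[[15,19],[19,0],[20,3],[26,0],[34,18],[42,20],[43,0],[44,19],[47,14],[50,0]]
[[15,19],[19,0],[20,3],[26,0],[34,18],[42,20],[43,0],[44,19],[47,14],[50,0]]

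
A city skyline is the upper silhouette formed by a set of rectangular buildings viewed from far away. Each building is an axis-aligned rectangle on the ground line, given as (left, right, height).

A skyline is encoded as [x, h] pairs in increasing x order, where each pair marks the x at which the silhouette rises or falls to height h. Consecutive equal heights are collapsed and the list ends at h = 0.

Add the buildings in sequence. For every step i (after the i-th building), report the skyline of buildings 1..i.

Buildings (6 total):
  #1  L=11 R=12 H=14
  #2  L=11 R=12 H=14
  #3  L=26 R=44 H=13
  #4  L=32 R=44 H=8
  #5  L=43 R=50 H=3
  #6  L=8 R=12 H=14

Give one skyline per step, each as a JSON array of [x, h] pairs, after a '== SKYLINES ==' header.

== SKYLINES ==
[[11,14],[12,0]]
[[11,14],[12,0]]
[[11,14],[12,0],[26,13],[44,0]]
[[11,14],[12,0],[26,13],[44,0]]
[[11,14],[12,0],[26,13],[44,3],[50,0]]
[[8,14],[12,0],[26,13],[44,3],[50,0]]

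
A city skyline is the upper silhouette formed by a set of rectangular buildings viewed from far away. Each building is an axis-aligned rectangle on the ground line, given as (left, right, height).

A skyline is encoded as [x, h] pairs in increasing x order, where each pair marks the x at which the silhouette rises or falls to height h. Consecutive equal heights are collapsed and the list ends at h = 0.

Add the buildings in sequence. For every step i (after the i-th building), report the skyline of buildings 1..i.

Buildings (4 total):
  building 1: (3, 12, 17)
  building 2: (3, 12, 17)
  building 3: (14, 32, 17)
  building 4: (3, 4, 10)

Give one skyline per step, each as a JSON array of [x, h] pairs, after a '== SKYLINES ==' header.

== SKYLINES ==
[[3,17],[12,0]]
[[3,17],[12,0]]
[[3,17],[12,0],[14,17],[32,0]]
[[3,17],[12,0],[14,17],[32,0]]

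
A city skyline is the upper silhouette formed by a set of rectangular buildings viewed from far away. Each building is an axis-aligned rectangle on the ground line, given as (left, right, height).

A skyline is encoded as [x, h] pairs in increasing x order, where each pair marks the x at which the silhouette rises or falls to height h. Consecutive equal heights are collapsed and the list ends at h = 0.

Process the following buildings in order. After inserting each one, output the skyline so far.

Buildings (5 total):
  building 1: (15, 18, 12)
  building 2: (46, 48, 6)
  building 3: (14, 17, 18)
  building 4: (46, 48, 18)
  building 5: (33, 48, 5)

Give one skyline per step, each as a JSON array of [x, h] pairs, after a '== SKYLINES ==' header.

== SKYLINES ==
[[15,12],[18,0]]
[[15,12],[18,0],[46,6],[48,0]]
[[14,18],[17,12],[18,0],[46,6],[48,0]]
[[14,18],[17,12],[18,0],[46,18],[48,0]]
[[14,18],[17,12],[18,0],[33,5],[46,18],[48,0]]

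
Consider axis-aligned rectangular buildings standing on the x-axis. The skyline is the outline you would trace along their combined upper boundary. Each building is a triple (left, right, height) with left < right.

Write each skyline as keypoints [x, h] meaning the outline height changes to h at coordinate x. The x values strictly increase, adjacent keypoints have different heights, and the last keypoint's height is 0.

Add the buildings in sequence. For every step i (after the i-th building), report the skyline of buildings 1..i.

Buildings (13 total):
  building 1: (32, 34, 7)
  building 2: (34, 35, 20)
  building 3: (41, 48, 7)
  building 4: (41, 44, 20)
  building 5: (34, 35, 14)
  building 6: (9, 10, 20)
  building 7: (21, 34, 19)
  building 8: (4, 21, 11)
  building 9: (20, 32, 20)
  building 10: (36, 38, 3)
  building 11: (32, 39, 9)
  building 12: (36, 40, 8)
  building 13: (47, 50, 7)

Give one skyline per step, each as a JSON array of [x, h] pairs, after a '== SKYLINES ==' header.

== SKYLINES ==
[[32,7],[34,0]]
[[32,7],[34,20],[35,0]]
[[32,7],[34,20],[35,0],[41,7],[48,0]]
[[32,7],[34,20],[35,0],[41,20],[44,7],[48,0]]
[[32,7],[34,20],[35,0],[41,20],[44,7],[48,0]]
[[9,20],[10,0],[32,7],[34,20],[35,0],[41,20],[44,7],[48,0]]
[[9,20],[10,0],[21,19],[34,20],[35,0],[41,20],[44,7],[48,0]]
[[4,11],[9,20],[10,11],[21,19],[34,20],[35,0],[41,20],[44,7],[48,0]]
[[4,11],[9,20],[10,11],[20,20],[32,19],[34,20],[35,0],[41,20],[44,7],[48,0]]
[[4,11],[9,20],[10,11],[20,20],[32,19],[34,20],[35,0],[36,3],[38,0],[41,20],[44,7],[48,0]]
[[4,11],[9,20],[10,11],[20,20],[32,19],[34,20],[35,9],[39,0],[41,20],[44,7],[48,0]]
[[4,11],[9,20],[10,11],[20,20],[32,19],[34,20],[35,9],[39,8],[40,0],[41,20],[44,7],[48,0]]
[[4,11],[9,20],[10,11],[20,20],[32,19],[34,20],[35,9],[39,8],[40,0],[41,20],[44,7],[50,0]]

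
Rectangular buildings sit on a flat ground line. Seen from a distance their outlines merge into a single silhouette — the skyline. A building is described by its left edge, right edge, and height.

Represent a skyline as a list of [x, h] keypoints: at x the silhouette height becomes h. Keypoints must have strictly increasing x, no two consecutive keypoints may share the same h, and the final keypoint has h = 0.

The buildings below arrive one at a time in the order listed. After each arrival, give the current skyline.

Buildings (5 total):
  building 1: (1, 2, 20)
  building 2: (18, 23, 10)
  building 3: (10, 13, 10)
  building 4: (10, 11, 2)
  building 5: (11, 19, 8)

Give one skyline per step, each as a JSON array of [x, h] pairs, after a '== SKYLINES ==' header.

== SKYLINES ==
[[1,20],[2,0]]
[[1,20],[2,0],[18,10],[23,0]]
[[1,20],[2,0],[10,10],[13,0],[18,10],[23,0]]
[[1,20],[2,0],[10,10],[13,0],[18,10],[23,0]]
[[1,20],[2,0],[10,10],[13,8],[18,10],[23,0]]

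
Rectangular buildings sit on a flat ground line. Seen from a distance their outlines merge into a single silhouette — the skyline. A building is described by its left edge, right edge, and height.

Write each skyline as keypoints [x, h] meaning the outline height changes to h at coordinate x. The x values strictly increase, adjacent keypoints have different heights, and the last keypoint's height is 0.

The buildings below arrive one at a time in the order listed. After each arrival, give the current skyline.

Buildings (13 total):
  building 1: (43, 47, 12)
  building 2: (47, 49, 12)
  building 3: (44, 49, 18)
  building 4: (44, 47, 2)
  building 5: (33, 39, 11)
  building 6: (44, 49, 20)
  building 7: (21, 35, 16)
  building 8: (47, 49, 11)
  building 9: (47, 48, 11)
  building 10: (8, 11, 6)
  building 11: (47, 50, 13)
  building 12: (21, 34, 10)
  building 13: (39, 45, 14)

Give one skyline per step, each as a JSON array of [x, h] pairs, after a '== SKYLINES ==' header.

== SKYLINES ==
[[43,12],[47,0]]
[[43,12],[49,0]]
[[43,12],[44,18],[49,0]]
[[43,12],[44,18],[49,0]]
[[33,11],[39,0],[43,12],[44,18],[49,0]]
[[33,11],[39,0],[43,12],[44,20],[49,0]]
[[21,16],[35,11],[39,0],[43,12],[44,20],[49,0]]
[[21,16],[35,11],[39,0],[43,12],[44,20],[49,0]]
[[21,16],[35,11],[39,0],[43,12],[44,20],[49,0]]
[[8,6],[11,0],[21,16],[35,11],[39,0],[43,12],[44,20],[49,0]]
[[8,6],[11,0],[21,16],[35,11],[39,0],[43,12],[44,20],[49,13],[50,0]]
[[8,6],[11,0],[21,16],[35,11],[39,0],[43,12],[44,20],[49,13],[50,0]]
[[8,6],[11,0],[21,16],[35,11],[39,14],[44,20],[49,13],[50,0]]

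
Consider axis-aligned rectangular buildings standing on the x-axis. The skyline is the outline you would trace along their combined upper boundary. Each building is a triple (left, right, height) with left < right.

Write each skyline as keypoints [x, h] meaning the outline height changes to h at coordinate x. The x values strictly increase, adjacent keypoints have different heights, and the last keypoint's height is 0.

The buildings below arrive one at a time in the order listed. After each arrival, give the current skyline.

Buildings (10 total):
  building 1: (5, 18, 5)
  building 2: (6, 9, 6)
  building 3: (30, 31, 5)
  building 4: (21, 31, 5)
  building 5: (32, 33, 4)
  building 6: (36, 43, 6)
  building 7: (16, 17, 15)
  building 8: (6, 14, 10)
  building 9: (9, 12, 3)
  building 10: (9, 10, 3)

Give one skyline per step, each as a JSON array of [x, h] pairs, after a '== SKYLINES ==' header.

== SKYLINES ==
[[5,5],[18,0]]
[[5,5],[6,6],[9,5],[18,0]]
[[5,5],[6,6],[9,5],[18,0],[30,5],[31,0]]
[[5,5],[6,6],[9,5],[18,0],[21,5],[31,0]]
[[5,5],[6,6],[9,5],[18,0],[21,5],[31,0],[32,4],[33,0]]
[[5,5],[6,6],[9,5],[18,0],[21,5],[31,0],[32,4],[33,0],[36,6],[43,0]]
[[5,5],[6,6],[9,5],[16,15],[17,5],[18,0],[21,5],[31,0],[32,4],[33,0],[36,6],[43,0]]
[[5,5],[6,10],[14,5],[16,15],[17,5],[18,0],[21,5],[31,0],[32,4],[33,0],[36,6],[43,0]]
[[5,5],[6,10],[14,5],[16,15],[17,5],[18,0],[21,5],[31,0],[32,4],[33,0],[36,6],[43,0]]
[[5,5],[6,10],[14,5],[16,15],[17,5],[18,0],[21,5],[31,0],[32,4],[33,0],[36,6],[43,0]]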